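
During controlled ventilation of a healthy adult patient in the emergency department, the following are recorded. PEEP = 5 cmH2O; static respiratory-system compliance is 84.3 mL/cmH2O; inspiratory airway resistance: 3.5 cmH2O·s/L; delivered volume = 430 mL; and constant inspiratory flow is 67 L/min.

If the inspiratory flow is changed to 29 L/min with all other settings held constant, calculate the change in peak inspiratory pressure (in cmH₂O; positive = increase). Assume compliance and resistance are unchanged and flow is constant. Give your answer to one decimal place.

-2.2

Flow: 67 L/min ÷ 60 = 1.1167 L/s.
New flow: 29 L/min ÷ 60 = 0.4833 L/s.
PIP = Vt/C + R·V̇ + PEEP (constant-flow equation of motion).
Only the resistive term changes: ΔPIP = R × ΔV̇ = 3.5 × (0.4833 − 1.1167) = 3.5 × -0.6334 = -2.217 cmH2O.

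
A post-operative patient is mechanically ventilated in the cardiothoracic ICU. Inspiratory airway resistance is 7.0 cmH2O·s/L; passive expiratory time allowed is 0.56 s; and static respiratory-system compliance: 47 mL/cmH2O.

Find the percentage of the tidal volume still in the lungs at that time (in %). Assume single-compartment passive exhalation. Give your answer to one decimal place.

18.2

τ = R × C = 7.0 × 47 mL/cmH2O = 7.0 × 0.047 L/cmH2O = 0.329 s.
Passive exhalation: V(t)/V₀ = e^(−t/τ) = e^(−0.56/0.329) = 0.1823.
Fraction remaining = 0.1823 → 18.23%.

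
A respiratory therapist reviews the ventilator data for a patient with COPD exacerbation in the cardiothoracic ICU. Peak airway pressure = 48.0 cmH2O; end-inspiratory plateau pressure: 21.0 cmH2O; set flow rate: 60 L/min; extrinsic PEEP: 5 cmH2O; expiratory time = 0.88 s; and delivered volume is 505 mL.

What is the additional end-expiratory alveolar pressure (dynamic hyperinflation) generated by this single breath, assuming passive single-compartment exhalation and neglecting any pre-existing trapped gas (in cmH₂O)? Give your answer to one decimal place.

Flow: 60 L/min ÷ 60 = 1 L/s.
R = (PIP − Pplat)/V̇ = (48.0 − 21.0) / 1 = 27.0/1 = 27.0 cmH2O·s/L.
C = Vt/(Pplat − PEEP) = 505.0 / (21.0 − 5) = 505.0/16.0 = 31.563 mL/cmH2O.
τ = R × C = 27.0 × 0.03156 L/cmH2O = 0.8521 s.
Fraction remaining = e^(−Te/τ) = e^(−0.88/0.8521) = 0.356; trapped volume = 505.0 × 0.356 = 179.78 mL.
Additional alveolar pressure from trapping ≈ V_trapped / C = 179.78 / 31.563 = 5.696 cmH2O.

5.7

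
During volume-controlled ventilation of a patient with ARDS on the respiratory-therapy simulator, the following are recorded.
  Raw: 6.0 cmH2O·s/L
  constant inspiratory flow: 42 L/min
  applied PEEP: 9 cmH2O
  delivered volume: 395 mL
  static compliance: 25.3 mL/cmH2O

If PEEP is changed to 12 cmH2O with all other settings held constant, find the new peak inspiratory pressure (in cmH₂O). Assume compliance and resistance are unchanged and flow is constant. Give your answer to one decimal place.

Flow: 42 L/min ÷ 60 = 0.7 L/s.
PIP = Vt/C + R·V̇ + PEEP (constant-flow equation of motion).
Only the baseline term changes: ΔPIP = ΔPEEP = 12 − 9 = 3.0 cmH2O.
Original PIP = 395/25.3 + 6.0×0.7 + 9 = 28.813 cmH2O; new PIP = 28.813 + (3.0) = 31.813 cmH2O.

31.8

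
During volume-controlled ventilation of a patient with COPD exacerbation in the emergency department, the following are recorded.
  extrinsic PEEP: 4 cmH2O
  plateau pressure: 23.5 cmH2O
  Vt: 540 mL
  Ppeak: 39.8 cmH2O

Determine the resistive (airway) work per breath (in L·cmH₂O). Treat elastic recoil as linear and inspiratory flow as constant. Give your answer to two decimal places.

8.80

With constant inspiratory flow the resistive pressure is constant at PIP − Pplat = 39.8 − 23.5 = 16.3 cmH2O, so resistive work = 16.3 × 0.540 = 8.802 L·cmH2O.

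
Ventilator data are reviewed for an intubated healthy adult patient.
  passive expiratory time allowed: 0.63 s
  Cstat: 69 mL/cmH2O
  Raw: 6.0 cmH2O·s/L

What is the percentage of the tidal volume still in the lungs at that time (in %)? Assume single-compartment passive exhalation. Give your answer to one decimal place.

τ = R × C = 6.0 × 69 mL/cmH2O = 6.0 × 0.069 L/cmH2O = 0.414 s.
Passive exhalation: V(t)/V₀ = e^(−t/τ) = e^(−0.63/0.414) = 0.2183.
Fraction remaining = 0.2183 → 21.83%.

21.8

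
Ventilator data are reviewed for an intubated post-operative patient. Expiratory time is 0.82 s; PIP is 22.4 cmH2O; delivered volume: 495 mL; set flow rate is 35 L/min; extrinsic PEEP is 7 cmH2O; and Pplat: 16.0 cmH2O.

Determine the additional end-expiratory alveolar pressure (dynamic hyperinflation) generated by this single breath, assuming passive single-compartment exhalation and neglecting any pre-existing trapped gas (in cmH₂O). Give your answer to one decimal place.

2.3

Flow: 35 L/min ÷ 60 = 0.5833 L/s.
R = (PIP − Pplat)/V̇ = (22.4 − 16.0) / 0.5833 = 6.4/0.5833 = 10.972 cmH2O·s/L.
C = Vt/(Pplat − PEEP) = 495.0 / (16.0 − 7) = 495.0/9.0 = 55.0 mL/cmH2O.
τ = R × C = 10.972 × 0.055 L/cmH2O = 0.6035 s.
Fraction remaining = e^(−Te/τ) = e^(−0.82/0.6035) = 0.257; trapped volume = 495.0 × 0.257 = 127.22 mL.
Additional alveolar pressure from trapping ≈ V_trapped / C = 127.22 / 55.0 = 2.313 cmH2O.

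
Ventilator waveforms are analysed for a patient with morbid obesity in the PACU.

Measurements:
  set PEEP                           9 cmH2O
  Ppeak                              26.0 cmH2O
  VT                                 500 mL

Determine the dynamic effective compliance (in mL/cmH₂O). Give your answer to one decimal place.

29.4

Dynamic compliance = Vt / (PIP − PEEP) = 500 / (26.0 − 9) = 500 / 17.0 = 29.412 mL/cmH2O.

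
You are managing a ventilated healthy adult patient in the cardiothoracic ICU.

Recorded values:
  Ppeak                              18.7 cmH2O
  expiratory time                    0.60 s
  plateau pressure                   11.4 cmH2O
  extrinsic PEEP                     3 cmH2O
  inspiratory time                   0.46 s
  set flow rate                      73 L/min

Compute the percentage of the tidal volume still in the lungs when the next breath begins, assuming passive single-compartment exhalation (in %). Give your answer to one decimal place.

Flow: 73 L/min ÷ 60 = 1.2167 L/s.
Vt = flow × Ti = 1.2167 L/s × 0.46 s × 1000 mL/L = 559.68 mL.
R = (PIP − Pplat)/V̇ = (18.7 − 11.4) / 1.2167 = 7.3/1.2167 = 6.0 cmH2O·s/L.
C = Vt/(Pplat − PEEP) = 559.68 / (11.4 − 3) = 559.68/8.4 = 66.629 mL/cmH2O.
τ = R × C = 6.0 × 0.06663 L/cmH2O = 0.3998 s.
Fraction remaining at end-expiration = e^(−Te/τ) = e^(−0.60/0.3998) = 0.223 → 22.3%.

22.3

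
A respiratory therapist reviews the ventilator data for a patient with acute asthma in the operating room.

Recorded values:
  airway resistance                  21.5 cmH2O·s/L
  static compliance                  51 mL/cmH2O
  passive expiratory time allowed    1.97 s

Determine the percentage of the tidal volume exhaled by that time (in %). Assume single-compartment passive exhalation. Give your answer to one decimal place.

τ = R × C = 21.5 × 51 mL/cmH2O = 21.5 × 0.051 L/cmH2O = 1.097 s.
Passive exhalation: V(t)/V₀ = e^(−t/τ) = e^(−1.97/1.097) = 0.166.
Fraction exhaled = 1 − 0.166 = 0.834 → 83.4%.

83.4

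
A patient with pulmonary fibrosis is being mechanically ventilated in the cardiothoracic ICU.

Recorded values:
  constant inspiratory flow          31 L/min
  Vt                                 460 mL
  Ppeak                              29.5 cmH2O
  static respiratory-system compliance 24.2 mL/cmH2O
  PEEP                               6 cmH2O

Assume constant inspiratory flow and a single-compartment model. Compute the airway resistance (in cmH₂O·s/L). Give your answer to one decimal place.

8.7

Flow: 31 L/min ÷ 60 = 0.5167 L/s.
Equation of motion (constant flow): PIP = Vt/C + R·V̇ + PEEP.
R·V̇ = PIP − Vt/C − PEEP = 29.5 − 460/24.2 − 6 = 29.5 − 19.008 − 6 = 4.492 cmH2O.
R = 4.492 / 0.5167 = 8.694 cmH2O·s/L.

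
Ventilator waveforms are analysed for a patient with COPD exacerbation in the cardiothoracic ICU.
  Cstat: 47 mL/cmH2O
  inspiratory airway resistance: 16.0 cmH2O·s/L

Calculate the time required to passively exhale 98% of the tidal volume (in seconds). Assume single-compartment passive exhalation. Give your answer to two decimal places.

2.94

τ = R × C = 16.0 × 47 mL/cmH2O = 16.0 × 0.047 L/cmH2O = 0.752 s.
Exhaled fraction f = 1 − e^(−t/τ) → t = −τ·ln(1 − f) = −0.752·ln(0.02) = 2.942 s.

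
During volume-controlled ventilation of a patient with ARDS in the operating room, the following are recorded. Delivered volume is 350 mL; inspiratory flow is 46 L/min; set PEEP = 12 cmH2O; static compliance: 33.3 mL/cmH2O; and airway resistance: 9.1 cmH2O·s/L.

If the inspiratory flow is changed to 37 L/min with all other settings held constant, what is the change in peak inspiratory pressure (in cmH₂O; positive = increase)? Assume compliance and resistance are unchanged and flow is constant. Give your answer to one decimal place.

-1.4

Flow: 46 L/min ÷ 60 = 0.7667 L/s.
New flow: 37 L/min ÷ 60 = 0.6167 L/s.
PIP = Vt/C + R·V̇ + PEEP (constant-flow equation of motion).
Only the resistive term changes: ΔPIP = R × ΔV̇ = 9.1 × (0.6167 − 0.7667) = 9.1 × -0.15 = -1.365 cmH2O.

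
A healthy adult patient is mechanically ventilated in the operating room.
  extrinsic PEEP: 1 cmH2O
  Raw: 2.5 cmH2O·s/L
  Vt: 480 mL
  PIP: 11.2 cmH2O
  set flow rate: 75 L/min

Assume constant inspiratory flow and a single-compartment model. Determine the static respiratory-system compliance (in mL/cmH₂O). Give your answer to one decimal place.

Flow: 75 L/min ÷ 60 = 1.25 L/s.
Equation of motion (constant flow): PIP = Vt/C + R·V̇ + PEEP.
Vt/C = PIP − R·V̇ − PEEP = 11.2 − 2.5×1.25 − 1 = 11.2 − 3.125 − 1 = 7.075 cmH2O.
C = Vt / 7.075 = 480 / 7.075 = 67.845 mL/cmH2O.

67.8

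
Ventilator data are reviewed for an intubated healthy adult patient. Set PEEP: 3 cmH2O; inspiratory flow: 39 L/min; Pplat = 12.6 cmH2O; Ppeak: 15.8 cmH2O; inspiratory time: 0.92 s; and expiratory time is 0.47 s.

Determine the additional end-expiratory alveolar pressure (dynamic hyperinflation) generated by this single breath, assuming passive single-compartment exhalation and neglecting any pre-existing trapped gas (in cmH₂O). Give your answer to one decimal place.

Flow: 39 L/min ÷ 60 = 0.65 L/s.
Vt = flow × Ti = 0.65 L/s × 0.92 s × 1000 mL/L = 598.0 mL.
R = (PIP − Pplat)/V̇ = (15.8 − 12.6) / 0.65 = 3.2/0.65 = 4.923 cmH2O·s/L.
C = Vt/(Pplat − PEEP) = 598.0 / (12.6 − 3) = 598.0/9.6 = 62.292 mL/cmH2O.
τ = R × C = 4.923 × 0.06229 L/cmH2O = 0.3067 s.
Fraction remaining = e^(−Te/τ) = e^(−0.47/0.3067) = 0.216; trapped volume = 598.0 × 0.216 = 129.17 mL.
Additional alveolar pressure from trapping ≈ V_trapped / C = 129.17 / 62.292 = 2.074 cmH2O.

2.1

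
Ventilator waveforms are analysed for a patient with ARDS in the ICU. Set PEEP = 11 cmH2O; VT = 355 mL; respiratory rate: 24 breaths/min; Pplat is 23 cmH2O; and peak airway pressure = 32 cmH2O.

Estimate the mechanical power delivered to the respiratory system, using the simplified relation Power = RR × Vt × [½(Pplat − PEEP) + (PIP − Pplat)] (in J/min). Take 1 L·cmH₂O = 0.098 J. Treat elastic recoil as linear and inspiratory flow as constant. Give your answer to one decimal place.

12.5

Per-breath work = Vt × [½(Pplat−PEEP) + (PIP−Pplat)] = 0.355 × [0.5×12.0 + 9.0] = 0.355 × 15.0 = 5.325 L·cmH2O.
Power = 24 × 5.325 = 127.8 L·cmH2O/min.
× 0.098 J/(L·cmH2O) → 12.524 J/min.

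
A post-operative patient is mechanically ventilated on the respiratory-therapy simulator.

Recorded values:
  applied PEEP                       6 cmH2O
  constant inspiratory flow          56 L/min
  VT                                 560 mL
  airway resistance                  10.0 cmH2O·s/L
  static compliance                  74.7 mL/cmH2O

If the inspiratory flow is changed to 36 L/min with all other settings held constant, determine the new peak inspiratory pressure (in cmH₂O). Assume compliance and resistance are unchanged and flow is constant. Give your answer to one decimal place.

Flow: 56 L/min ÷ 60 = 0.9333 L/s.
New flow: 36 L/min ÷ 60 = 0.6 L/s.
PIP = Vt/C + R·V̇ + PEEP (constant-flow equation of motion).
Only the resistive term changes: ΔPIP = R × ΔV̇ = 10.0 × (0.6 − 0.9333) = 10.0 × -0.3333 = -3.333 cmH2O.
Original PIP = 560/74.7 + 10.0×0.9333 + 6 = 22.83 cmH2O; new PIP = 22.83 + (-3.333) = 19.497 cmH2O.

19.5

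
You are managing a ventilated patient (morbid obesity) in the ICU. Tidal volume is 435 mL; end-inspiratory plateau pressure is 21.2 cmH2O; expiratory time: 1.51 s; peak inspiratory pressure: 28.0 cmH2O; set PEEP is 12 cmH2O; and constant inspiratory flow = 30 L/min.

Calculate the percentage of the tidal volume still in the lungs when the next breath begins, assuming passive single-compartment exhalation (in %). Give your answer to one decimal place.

9.6

Flow: 30 L/min ÷ 60 = 0.5 L/s.
R = (PIP − Pplat)/V̇ = (28.0 − 21.2) / 0.5 = 6.8/0.5 = 13.6 cmH2O·s/L.
C = Vt/(Pplat − PEEP) = 435.0 / (21.2 − 12) = 435.0/9.2 = 47.283 mL/cmH2O.
τ = R × C = 13.6 × 0.04728 L/cmH2O = 0.643 s.
Fraction remaining at end-expiration = e^(−Te/τ) = e^(−1.51/0.643) = 0.09553 → 9.553%.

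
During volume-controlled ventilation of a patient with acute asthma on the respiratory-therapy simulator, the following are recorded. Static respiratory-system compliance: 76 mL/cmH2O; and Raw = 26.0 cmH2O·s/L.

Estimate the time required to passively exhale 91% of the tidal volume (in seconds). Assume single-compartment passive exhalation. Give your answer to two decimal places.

τ = R × C = 26.0 × 76 mL/cmH2O = 26.0 × 0.076 L/cmH2O = 1.976 s.
Exhaled fraction f = 1 − e^(−t/τ) → t = −τ·ln(1 − f) = −1.976·ln(0.09) = 4.758 s.

4.76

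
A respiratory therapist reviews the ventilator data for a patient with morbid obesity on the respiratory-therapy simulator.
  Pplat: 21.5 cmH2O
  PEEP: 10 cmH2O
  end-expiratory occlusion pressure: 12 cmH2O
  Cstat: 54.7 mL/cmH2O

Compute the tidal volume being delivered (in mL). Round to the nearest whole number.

End-expiratory occlusion gives total PEEP = 12 cmH2O (intrinsic PEEP = 12 − 10 = 2). Use total PEEP for the elastic gradient.
Vt = Cstat × (Pplat − PEEPtotal) = 54.7 × (21.5 − 12) = 54.7 × 9.5 = 519.65 mL.

520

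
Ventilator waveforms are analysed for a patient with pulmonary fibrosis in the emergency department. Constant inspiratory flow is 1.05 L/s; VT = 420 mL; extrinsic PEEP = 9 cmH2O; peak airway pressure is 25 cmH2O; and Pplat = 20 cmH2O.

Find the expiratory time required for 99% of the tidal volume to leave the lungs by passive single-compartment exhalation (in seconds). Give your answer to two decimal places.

R = (PIP − Pplat)/V̇ = (25 − 20) / 1.05 = 5.0/1.05 = 4.762 cmH2O·s/L.
C = Vt/(Pplat − PEEP) = 420.0 / (20 − 9) = 420.0/11.0 = 38.182 mL/cmH2O.
τ = R × C = 4.762 × 0.03818 L/cmH2O = 0.1818 s.
t = −τ·ln(1 − 0.99) = −0.1818·ln(0.01) = 0.8372 s.

0.84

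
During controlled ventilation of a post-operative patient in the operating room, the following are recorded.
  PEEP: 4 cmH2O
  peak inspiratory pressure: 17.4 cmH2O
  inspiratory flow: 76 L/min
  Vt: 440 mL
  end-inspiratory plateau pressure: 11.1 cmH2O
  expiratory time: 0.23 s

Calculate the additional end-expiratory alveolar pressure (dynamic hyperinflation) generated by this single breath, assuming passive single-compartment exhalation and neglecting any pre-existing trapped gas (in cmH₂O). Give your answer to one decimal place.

Flow: 76 L/min ÷ 60 = 1.2667 L/s.
R = (PIP − Pplat)/V̇ = (17.4 − 11.1) / 1.2667 = 6.3/1.2667 = 4.974 cmH2O·s/L.
C = Vt/(Pplat − PEEP) = 440.0 / (11.1 − 4) = 440.0/7.1 = 61.972 mL/cmH2O.
τ = R × C = 4.974 × 0.06197 L/cmH2O = 0.3082 s.
Fraction remaining = e^(−Te/τ) = e^(−0.23/0.3082) = 0.4741; trapped volume = 440.0 × 0.4741 = 208.6 mL.
Additional alveolar pressure from trapping ≈ V_trapped / C = 208.6 / 61.972 = 3.366 cmH2O.

3.4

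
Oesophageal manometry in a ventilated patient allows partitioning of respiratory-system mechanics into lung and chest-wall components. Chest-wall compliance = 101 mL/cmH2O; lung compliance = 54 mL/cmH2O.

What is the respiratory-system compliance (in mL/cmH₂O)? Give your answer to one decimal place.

Lung and chest wall are elastances in series: 1/Crs = 1/CL + 1/Ccw.
1/Crs = 1/54 + 1/101 = 0.02842.
Crs = 35.186 mL/cmH2O.

35.2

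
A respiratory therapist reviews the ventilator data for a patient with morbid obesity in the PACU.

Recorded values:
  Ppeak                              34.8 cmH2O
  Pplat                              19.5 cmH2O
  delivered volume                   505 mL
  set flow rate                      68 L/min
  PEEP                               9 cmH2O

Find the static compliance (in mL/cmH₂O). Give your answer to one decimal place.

Cstat = Vt / (Pplat − PEEP) = 505 / (19.5 − 9) = 505 / 10.5 = 48.095 mL/cmH2O.

48.1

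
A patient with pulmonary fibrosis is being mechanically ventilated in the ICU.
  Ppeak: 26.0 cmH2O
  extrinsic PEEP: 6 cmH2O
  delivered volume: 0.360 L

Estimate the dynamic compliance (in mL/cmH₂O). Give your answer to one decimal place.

18.0

Dynamic compliance = Vt / (PIP − PEEP) = 360 / (26.0 − 6) = 360 / 20.0 = 18.0 mL/cmH2O.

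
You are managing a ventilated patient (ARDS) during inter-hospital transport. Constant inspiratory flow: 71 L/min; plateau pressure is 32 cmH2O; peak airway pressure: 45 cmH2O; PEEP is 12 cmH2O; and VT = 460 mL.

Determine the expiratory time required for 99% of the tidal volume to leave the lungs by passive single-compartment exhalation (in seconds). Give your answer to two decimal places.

1.16

Flow: 71 L/min ÷ 60 = 1.1833 L/s.
R = (PIP − Pplat)/V̇ = (45 − 32) / 1.1833 = 13.0/1.1833 = 10.986 cmH2O·s/L.
C = Vt/(Pplat − PEEP) = 460.0 / (32 − 12) = 460.0/20.0 = 23.0 mL/cmH2O.
τ = R × C = 10.986 × 0.023 L/cmH2O = 0.2527 s.
t = −τ·ln(1 − 0.99) = −0.2527·ln(0.01) = 1.164 s.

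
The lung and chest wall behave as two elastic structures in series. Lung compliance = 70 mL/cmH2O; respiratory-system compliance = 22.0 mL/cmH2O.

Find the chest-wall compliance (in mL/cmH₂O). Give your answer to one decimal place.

1/Ccw = 1/Crs − 1/CL.
1/Ccw = 1/22.0 − 1/70 = 0.03117.
Ccw = 32.082 mL/cmH2O.

32.1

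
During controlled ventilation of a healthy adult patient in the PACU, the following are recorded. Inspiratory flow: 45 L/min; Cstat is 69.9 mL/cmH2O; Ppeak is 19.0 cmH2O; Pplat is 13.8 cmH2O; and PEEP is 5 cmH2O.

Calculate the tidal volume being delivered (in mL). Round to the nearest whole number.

Vt = Cstat × (Pplat − PEEP) = 69.9 × (13.8 − 5) = 69.9 × 8.8 = 615.12 mL.

615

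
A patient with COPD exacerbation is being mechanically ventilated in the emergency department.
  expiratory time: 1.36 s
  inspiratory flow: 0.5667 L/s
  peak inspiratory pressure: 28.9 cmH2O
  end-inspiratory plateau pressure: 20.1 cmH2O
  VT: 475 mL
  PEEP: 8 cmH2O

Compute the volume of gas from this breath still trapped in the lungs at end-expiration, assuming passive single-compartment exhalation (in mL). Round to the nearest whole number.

51

R = (PIP − Pplat)/V̇ = (28.9 − 20.1) / 0.5667 = 8.8/0.5667 = 15.528 cmH2O·s/L.
C = Vt/(Pplat − PEEP) = 475.0 / (20.1 − 8) = 475.0/12.1 = 39.256 mL/cmH2O.
τ = R × C = 15.528 × 0.03926 L/cmH2O = 0.6096 s.
Fraction remaining = e^(−Te/τ) = e^(−1.36/0.6096) = 0.1074.
Trapped volume = 475.0 × 0.1074 = 51.015 mL.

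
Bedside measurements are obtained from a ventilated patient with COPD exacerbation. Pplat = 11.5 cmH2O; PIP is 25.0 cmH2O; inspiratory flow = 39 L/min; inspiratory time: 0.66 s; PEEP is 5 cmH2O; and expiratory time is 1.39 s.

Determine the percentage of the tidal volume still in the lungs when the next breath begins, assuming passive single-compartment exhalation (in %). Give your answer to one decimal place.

36.3

Flow: 39 L/min ÷ 60 = 0.65 L/s.
Vt = flow × Ti = 0.65 L/s × 0.66 s × 1000 mL/L = 429.0 mL.
R = (PIP − Pplat)/V̇ = (25.0 − 11.5) / 0.65 = 13.5/0.65 = 20.769 cmH2O·s/L.
C = Vt/(Pplat − PEEP) = 429.0 / (11.5 − 5) = 429.0/6.5 = 66.0 mL/cmH2O.
τ = R × C = 20.769 × 0.066 L/cmH2O = 1.371 s.
Fraction remaining at end-expiration = e^(−Te/τ) = e^(−1.39/1.371) = 0.3628 → 36.28%.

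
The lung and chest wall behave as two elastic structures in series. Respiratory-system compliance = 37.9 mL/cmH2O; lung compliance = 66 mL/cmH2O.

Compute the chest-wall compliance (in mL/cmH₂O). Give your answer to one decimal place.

1/Ccw = 1/Crs − 1/CL.
1/Ccw = 1/37.9 − 1/66 = 0.01123.
Ccw = 89.047 mL/cmH2O.

89.0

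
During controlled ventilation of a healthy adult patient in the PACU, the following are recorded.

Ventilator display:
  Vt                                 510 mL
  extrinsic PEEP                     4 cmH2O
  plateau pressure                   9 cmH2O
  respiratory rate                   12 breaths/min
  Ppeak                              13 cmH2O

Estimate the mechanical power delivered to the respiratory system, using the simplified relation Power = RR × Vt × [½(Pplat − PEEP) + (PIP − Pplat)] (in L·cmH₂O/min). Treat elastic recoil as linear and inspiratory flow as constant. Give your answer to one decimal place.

39.8

Per-breath work = Vt × [½(Pplat−PEEP) + (PIP−Pplat)] = 0.510 × [0.5×5.0 + 4.0] = 0.510 × 6.5 = 3.315 L·cmH2O.
Power = 12 × 3.315 = 39.78 L·cmH2O/min.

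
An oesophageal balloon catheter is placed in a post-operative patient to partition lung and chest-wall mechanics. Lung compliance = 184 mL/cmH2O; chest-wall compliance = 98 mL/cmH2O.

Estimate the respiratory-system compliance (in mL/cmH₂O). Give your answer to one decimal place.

63.9

Lung and chest wall are elastances in series: 1/Crs = 1/CL + 1/Ccw.
1/Crs = 1/184 + 1/98 = 0.01564.
Crs = 63.939 mL/cmH2O.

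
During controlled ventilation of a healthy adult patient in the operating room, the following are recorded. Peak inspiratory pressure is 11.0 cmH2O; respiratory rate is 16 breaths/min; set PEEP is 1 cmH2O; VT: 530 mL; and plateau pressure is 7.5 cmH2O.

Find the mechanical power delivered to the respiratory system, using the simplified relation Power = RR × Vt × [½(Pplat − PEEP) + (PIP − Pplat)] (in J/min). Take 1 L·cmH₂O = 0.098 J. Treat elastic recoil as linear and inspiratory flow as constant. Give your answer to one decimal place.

Per-breath work = Vt × [½(Pplat−PEEP) + (PIP−Pplat)] = 0.530 × [0.5×6.5 + 3.5] = 0.530 × 6.75 = 3.578 L·cmH2O.
Power = 16 × 3.578 = 57.248 L·cmH2O/min.
× 0.098 J/(L·cmH2O) → 5.61 J/min.

5.6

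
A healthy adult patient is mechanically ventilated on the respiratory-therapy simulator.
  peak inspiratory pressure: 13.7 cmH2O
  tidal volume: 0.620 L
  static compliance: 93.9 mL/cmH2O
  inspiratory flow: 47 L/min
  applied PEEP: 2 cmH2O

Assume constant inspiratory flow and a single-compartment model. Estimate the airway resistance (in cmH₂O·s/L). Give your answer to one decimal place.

6.5

Flow: 47 L/min ÷ 60 = 0.7833 L/s.
Equation of motion (constant flow): PIP = Vt/C + R·V̇ + PEEP.
R·V̇ = PIP − Vt/C − PEEP = 13.7 − 620/93.9 − 2 = 13.7 − 6.603 − 2 = 5.097 cmH2O.
R = 5.097 / 0.7833 = 6.507 cmH2O·s/L.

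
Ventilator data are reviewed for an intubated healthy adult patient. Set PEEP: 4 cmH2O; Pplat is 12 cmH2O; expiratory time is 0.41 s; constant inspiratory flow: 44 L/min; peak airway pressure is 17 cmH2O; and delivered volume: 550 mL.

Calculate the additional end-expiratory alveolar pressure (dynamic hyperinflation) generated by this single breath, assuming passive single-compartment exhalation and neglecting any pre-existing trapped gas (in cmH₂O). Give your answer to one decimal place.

3.3

Flow: 44 L/min ÷ 60 = 0.7333 L/s.
R = (PIP − Pplat)/V̇ = (17 − 12) / 0.7333 = 5.0/0.7333 = 6.818 cmH2O·s/L.
C = Vt/(Pplat − PEEP) = 550.0 / (12 − 4) = 550.0/8.0 = 68.75 mL/cmH2O.
τ = R × C = 6.818 × 0.06875 L/cmH2O = 0.4687 s.
Fraction remaining = e^(−Te/τ) = e^(−0.41/0.4687) = 0.417; trapped volume = 550.0 × 0.417 = 229.35 mL.
Additional alveolar pressure from trapping ≈ V_trapped / C = 229.35 / 68.75 = 3.336 cmH2O.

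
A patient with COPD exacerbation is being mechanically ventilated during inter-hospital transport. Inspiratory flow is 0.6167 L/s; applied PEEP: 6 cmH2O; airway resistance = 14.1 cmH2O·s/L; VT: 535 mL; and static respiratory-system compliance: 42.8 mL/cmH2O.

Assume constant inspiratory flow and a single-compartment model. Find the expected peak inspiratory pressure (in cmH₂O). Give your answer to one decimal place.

Equation of motion (constant flow): PIP = Vt/C + R·V̇ + PEEP.
PIP = 535/42.8 + 14.1×0.6167 + 6 = 12.5 + 8.695 + 6 = 27.195 cmH2O.

27.2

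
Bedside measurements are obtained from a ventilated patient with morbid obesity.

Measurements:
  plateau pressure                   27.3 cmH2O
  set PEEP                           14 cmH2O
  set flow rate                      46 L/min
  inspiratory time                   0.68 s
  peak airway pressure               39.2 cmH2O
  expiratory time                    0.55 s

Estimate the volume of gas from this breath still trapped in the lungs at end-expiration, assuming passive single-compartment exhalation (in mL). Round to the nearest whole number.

211

Flow: 46 L/min ÷ 60 = 0.7667 L/s.
Vt = flow × Ti = 0.7667 L/s × 0.68 s × 1000 mL/L = 521.36 mL.
R = (PIP − Pplat)/V̇ = (39.2 − 27.3) / 0.7667 = 11.9/0.7667 = 15.521 cmH2O·s/L.
C = Vt/(Pplat − PEEP) = 521.36 / (27.3 − 14) = 521.36/13.3 = 39.2 mL/cmH2O.
τ = R × C = 15.521 × 0.0392 L/cmH2O = 0.6084 s.
Fraction remaining = e^(−Te/τ) = e^(−0.55/0.6084) = 0.4049.
Trapped volume = 521.36 × 0.4049 = 211.1 mL.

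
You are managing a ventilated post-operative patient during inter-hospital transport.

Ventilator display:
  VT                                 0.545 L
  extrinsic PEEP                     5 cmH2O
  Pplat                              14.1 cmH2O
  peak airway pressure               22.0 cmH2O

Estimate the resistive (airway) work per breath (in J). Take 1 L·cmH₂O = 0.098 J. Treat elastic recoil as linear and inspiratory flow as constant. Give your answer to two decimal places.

0.42

With constant inspiratory flow the resistive pressure is constant at PIP − Pplat = 22.0 − 14.1 = 7.9 cmH2O, so resistive work = 7.9 × 0.545 = 4.306 L·cmH2O.
× 0.098 J/(L·cmH2O) → 0.422 J.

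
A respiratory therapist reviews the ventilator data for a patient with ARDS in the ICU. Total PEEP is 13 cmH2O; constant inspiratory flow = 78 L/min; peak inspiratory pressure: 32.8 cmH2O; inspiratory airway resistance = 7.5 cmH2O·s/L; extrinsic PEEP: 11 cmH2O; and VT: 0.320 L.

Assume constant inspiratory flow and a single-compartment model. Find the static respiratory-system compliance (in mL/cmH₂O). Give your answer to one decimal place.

Flow: 78 L/min ÷ 60 = 1.3 L/s.
Total PEEP = 13 cmH2O (set 11 + intrinsic 2); this is the baseline alveolar pressure.
Equation of motion (constant flow): PIP = Vt/C + R·V̇ + PEEP.
Vt/C = PIP − R·V̇ − PEEP = 32.8 − 7.5×1.3 − 13 = 32.8 − 9.75 − 13 = 10.05 cmH2O.
C = Vt / 10.05 = 320 / 10.05 = 31.841 mL/cmH2O.

31.8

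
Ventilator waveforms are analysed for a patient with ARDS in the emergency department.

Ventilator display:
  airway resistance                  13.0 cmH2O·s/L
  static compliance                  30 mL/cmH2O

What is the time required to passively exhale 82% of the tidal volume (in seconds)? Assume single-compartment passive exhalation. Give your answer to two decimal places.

τ = R × C = 13.0 × 30 mL/cmH2O = 13.0 × 0.030 L/cmH2O = 0.39 s.
Exhaled fraction f = 1 − e^(−t/τ) → t = −τ·ln(1 − f) = −0.39·ln(0.18) = 0.6688 s.

0.67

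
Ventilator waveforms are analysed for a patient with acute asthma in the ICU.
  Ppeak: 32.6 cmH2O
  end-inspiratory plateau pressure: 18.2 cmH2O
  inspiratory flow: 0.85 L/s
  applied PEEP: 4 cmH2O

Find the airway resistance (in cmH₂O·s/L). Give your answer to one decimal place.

16.9

Raw = (PIP − Pplat) / flow = (32.6 − 18.2) / 0.85 = 14.4 / 0.85 = 16.941 cmH2O·s/L.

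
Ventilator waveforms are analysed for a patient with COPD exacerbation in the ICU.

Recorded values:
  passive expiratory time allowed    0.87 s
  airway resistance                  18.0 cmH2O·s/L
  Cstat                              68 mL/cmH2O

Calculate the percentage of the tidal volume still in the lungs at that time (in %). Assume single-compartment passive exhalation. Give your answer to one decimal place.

49.1

τ = R × C = 18.0 × 68 mL/cmH2O = 18.0 × 0.068 L/cmH2O = 1.224 s.
Passive exhalation: V(t)/V₀ = e^(−t/τ) = e^(−0.87/1.224) = 0.4913.
Fraction remaining = 0.4913 → 49.13%.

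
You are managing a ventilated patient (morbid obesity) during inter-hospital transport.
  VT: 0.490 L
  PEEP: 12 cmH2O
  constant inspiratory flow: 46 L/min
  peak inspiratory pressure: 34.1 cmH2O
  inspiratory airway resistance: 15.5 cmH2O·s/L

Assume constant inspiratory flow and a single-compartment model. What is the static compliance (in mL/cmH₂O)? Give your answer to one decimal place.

Flow: 46 L/min ÷ 60 = 0.7667 L/s.
Equation of motion (constant flow): PIP = Vt/C + R·V̇ + PEEP.
Vt/C = PIP − R·V̇ − PEEP = 34.1 − 15.5×0.7667 − 12 = 34.1 − 11.884 − 12 = 10.216 cmH2O.
C = Vt / 10.216 = 490 / 10.216 = 47.964 mL/cmH2O.

48.0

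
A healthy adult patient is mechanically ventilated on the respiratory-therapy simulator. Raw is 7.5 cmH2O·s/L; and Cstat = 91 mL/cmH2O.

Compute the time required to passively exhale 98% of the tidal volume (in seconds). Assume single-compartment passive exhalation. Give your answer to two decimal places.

τ = R × C = 7.5 × 91 mL/cmH2O = 7.5 × 0.091 L/cmH2O = 0.6825 s.
Exhaled fraction f = 1 − e^(−t/τ) → t = −τ·ln(1 − f) = −0.6825·ln(0.02) = 2.67 s.

2.67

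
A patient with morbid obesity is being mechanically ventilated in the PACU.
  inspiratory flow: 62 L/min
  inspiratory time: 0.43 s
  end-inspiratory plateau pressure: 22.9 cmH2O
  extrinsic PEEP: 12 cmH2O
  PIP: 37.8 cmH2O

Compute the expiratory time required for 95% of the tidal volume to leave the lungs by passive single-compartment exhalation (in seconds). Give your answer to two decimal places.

Flow: 62 L/min ÷ 60 = 1.0333 L/s.
Vt = flow × Ti = 1.0333 L/s × 0.43 s × 1000 mL/L = 444.32 mL.
R = (PIP − Pplat)/V̇ = (37.8 − 22.9) / 1.0333 = 14.9/1.0333 = 14.42 cmH2O·s/L.
C = Vt/(Pplat − PEEP) = 444.32 / (22.9 − 12) = 444.32/10.9 = 40.763 mL/cmH2O.
τ = R × C = 14.42 × 0.04076 L/cmH2O = 0.5878 s.
t = −τ·ln(1 − 0.95) = −0.5878·ln(0.05) = 1.761 s.

1.76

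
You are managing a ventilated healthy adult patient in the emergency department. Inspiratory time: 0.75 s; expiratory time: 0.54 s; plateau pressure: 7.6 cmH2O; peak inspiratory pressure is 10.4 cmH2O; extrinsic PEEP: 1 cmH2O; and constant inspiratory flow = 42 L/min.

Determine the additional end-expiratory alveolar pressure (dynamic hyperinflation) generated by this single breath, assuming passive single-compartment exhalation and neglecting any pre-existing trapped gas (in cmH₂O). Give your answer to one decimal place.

Flow: 42 L/min ÷ 60 = 0.7 L/s.
Vt = flow × Ti = 0.7 L/s × 0.75 s × 1000 mL/L = 525.0 mL.
R = (PIP − Pplat)/V̇ = (10.4 − 7.6) / 0.7 = 2.8/0.7 = 4.0 cmH2O·s/L.
C = Vt/(Pplat − PEEP) = 525.0 / (7.6 − 1) = 525.0/6.6 = 79.545 mL/cmH2O.
τ = R × C = 4.0 × 0.07955 L/cmH2O = 0.3182 s.
Fraction remaining = e^(−Te/τ) = e^(−0.54/0.3182) = 0.1832; trapped volume = 525.0 × 0.1832 = 96.18 mL.
Additional alveolar pressure from trapping ≈ V_trapped / C = 96.18 / 79.545 = 1.209 cmH2O.

1.2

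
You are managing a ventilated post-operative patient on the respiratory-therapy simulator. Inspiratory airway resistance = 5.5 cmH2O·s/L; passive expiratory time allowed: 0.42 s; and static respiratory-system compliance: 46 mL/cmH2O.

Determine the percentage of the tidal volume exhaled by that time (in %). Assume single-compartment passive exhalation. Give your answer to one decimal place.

81.0

τ = R × C = 5.5 × 46 mL/cmH2O = 5.5 × 0.046 L/cmH2O = 0.253 s.
Passive exhalation: V(t)/V₀ = e^(−t/τ) = e^(−0.42/0.253) = 0.1901.
Fraction exhaled = 1 − 0.1901 = 0.8099 → 80.99%.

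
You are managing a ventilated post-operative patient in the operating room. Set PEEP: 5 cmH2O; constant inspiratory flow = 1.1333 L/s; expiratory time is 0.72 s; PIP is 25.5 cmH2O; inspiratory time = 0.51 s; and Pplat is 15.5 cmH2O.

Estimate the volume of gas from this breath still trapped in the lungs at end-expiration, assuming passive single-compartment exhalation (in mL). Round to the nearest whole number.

131

Vt = flow × Ti = 1.1333 L/s × 0.51 s × 1000 mL/L = 577.98 mL.
R = (PIP − Pplat)/V̇ = (25.5 − 15.5) / 1.1333 = 10.0/1.1333 = 8.824 cmH2O·s/L.
C = Vt/(Pplat − PEEP) = 577.98 / (15.5 − 5) = 577.98/10.5 = 55.046 mL/cmH2O.
τ = R × C = 8.824 × 0.05505 L/cmH2O = 0.4858 s.
Fraction remaining = e^(−Te/τ) = e^(−0.72/0.4858) = 0.2272.
Trapped volume = 577.98 × 0.2272 = 131.32 mL.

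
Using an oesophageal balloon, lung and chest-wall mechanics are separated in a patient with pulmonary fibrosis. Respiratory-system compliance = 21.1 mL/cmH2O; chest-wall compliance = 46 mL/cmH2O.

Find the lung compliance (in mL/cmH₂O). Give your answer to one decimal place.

1/CL = 1/Crs − 1/Ccw.
1/CL = 1/21.1 − 1/46 = 0.02565.
CL = 38.986 mL/cmH2O.

39.0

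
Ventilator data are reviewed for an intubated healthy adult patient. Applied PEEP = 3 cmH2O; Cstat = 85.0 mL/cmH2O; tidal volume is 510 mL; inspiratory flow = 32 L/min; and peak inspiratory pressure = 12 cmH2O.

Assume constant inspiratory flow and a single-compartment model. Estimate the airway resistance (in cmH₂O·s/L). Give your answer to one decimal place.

Flow: 32 L/min ÷ 60 = 0.5333 L/s.
Equation of motion (constant flow): PIP = Vt/C + R·V̇ + PEEP.
R·V̇ = PIP − Vt/C − PEEP = 12 − 510/85.0 − 3 = 12 − 6.0 − 3 = 3.0 cmH2O.
R = 3.0 / 0.5333 = 5.625 cmH2O·s/L.

5.6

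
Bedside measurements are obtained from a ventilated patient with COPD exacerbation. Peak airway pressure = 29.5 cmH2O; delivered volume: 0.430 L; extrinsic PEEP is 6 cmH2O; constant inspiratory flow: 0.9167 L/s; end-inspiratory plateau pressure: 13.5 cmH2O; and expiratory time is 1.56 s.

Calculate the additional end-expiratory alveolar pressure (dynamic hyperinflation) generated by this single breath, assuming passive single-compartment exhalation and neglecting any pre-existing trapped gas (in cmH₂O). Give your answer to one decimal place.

1.6

R = (PIP − Pplat)/V̇ = (29.5 − 13.5) / 0.9167 = 16.0/0.9167 = 17.454 cmH2O·s/L.
C = Vt/(Pplat − PEEP) = 430.0 / (13.5 − 6) = 430.0/7.5 = 57.333 mL/cmH2O.
τ = R × C = 17.454 × 0.05733 L/cmH2O = 1.001 s.
Fraction remaining = e^(−Te/τ) = e^(−1.56/1.001) = 0.2105; trapped volume = 430.0 × 0.2105 = 90.515 mL.
Additional alveolar pressure from trapping ≈ V_trapped / C = 90.515 / 57.333 = 1.579 cmH2O.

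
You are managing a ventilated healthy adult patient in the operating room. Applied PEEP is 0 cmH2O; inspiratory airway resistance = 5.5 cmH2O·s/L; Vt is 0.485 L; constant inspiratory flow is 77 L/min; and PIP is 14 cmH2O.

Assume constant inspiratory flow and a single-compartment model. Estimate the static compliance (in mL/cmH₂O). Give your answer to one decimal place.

Flow: 77 L/min ÷ 60 = 1.2833 L/s.
Equation of motion (constant flow): PIP = Vt/C + R·V̇ + PEEP.
Vt/C = PIP − R·V̇ − PEEP = 14 − 5.5×1.2833 − 0 = 14 − 7.058 − 0 = 6.942 cmH2O.
C = Vt / 6.942 = 485 / 6.942 = 69.865 mL/cmH2O.

69.9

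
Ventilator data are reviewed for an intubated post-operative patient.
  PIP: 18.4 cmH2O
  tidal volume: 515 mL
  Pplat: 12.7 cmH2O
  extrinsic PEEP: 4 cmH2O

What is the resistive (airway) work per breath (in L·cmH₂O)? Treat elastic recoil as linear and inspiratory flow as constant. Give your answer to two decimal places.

2.94

With constant inspiratory flow the resistive pressure is constant at PIP − Pplat = 18.4 − 12.7 = 5.7 cmH2O, so resistive work = 5.7 × 0.515 = 2.936 L·cmH2O.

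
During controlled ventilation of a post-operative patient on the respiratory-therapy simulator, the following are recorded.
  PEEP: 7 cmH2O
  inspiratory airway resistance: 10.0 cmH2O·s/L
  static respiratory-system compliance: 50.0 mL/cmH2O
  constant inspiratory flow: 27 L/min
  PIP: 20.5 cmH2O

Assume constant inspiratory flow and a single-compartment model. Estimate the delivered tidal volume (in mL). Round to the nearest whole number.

450

Flow: 27 L/min ÷ 60 = 0.45 L/s.
Equation of motion (constant flow): PIP = Vt/C + R·V̇ + PEEP.
Vt/C = PIP − R·V̇ − PEEP = 20.5 − 4.5 − 7 = 9.0 cmH2O.
Vt = C × 9.0 = 50.0 × 9.0 = 450.0 mL.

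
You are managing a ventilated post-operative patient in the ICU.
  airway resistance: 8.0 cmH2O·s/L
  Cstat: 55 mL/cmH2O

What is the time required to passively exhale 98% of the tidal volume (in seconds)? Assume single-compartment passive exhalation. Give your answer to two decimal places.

τ = R × C = 8.0 × 55 mL/cmH2O = 8.0 × 0.055 L/cmH2O = 0.44 s.
Exhaled fraction f = 1 − e^(−t/τ) → t = −τ·ln(1 − f) = −0.44·ln(0.02) = 1.721 s.

1.72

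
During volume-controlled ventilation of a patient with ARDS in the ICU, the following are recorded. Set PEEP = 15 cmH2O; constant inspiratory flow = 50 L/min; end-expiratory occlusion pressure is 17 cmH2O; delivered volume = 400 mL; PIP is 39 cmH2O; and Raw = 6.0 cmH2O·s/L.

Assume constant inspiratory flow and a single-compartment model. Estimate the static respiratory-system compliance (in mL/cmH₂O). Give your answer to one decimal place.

Flow: 50 L/min ÷ 60 = 0.8333 L/s.
Total PEEP = 17 cmH2O (set 15 + intrinsic 2); this is the baseline alveolar pressure.
Equation of motion (constant flow): PIP = Vt/C + R·V̇ + PEEP.
Vt/C = PIP − R·V̇ − PEEP = 39 − 6.0×0.8333 − 17 = 39 − 5.0 − 17 = 17.0 cmH2O.
C = Vt / 17.0 = 400 / 17.0 = 23.529 mL/cmH2O.

23.5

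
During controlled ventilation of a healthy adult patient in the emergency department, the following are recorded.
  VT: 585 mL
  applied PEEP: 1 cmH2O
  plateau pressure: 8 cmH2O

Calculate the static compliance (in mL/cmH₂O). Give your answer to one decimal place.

83.6

Cstat = Vt / (Pplat − PEEP) = 585 / (8 − 1) = 585 / 7.0 = 83.571 mL/cmH2O.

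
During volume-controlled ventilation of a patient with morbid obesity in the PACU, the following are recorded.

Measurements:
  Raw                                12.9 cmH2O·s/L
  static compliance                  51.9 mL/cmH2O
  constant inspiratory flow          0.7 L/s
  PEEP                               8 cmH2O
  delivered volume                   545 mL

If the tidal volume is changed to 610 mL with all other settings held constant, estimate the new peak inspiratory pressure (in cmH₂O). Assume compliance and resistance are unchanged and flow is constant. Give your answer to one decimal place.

PIP = Vt/C + R·V̇ + PEEP (constant-flow equation of motion).
Only the elastic term changes: ΔPIP = ΔVt / C = (610 − 545) / 51.9 = 1.252 cmH2O.
Original PIP = 545/51.9 + 12.9×0.7 + 8 = 27.531 cmH2O; new PIP = 27.531 + (1.252) = 28.783 cmH2O.

28.8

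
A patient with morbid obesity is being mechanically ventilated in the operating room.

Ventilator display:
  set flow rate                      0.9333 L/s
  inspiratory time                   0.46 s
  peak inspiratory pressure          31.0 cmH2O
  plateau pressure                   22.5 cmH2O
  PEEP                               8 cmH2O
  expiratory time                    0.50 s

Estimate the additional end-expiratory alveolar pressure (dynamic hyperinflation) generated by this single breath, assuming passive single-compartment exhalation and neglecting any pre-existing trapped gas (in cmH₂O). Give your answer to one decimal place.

Vt = flow × Ti = 0.9333 L/s × 0.46 s × 1000 mL/L = 429.32 mL.
R = (PIP − Pplat)/V̇ = (31.0 − 22.5) / 0.9333 = 8.5/0.9333 = 9.107 cmH2O·s/L.
C = Vt/(Pplat − PEEP) = 429.32 / (22.5 − 8) = 429.32/14.5 = 29.608 mL/cmH2O.
τ = R × C = 9.107 × 0.02961 L/cmH2O = 0.2697 s.
Fraction remaining = e^(−Te/τ) = e^(−0.50/0.2697) = 0.1566; trapped volume = 429.32 × 0.1566 = 67.232 mL.
Additional alveolar pressure from trapping ≈ V_trapped / C = 67.232 / 29.608 = 2.271 cmH2O.

2.3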